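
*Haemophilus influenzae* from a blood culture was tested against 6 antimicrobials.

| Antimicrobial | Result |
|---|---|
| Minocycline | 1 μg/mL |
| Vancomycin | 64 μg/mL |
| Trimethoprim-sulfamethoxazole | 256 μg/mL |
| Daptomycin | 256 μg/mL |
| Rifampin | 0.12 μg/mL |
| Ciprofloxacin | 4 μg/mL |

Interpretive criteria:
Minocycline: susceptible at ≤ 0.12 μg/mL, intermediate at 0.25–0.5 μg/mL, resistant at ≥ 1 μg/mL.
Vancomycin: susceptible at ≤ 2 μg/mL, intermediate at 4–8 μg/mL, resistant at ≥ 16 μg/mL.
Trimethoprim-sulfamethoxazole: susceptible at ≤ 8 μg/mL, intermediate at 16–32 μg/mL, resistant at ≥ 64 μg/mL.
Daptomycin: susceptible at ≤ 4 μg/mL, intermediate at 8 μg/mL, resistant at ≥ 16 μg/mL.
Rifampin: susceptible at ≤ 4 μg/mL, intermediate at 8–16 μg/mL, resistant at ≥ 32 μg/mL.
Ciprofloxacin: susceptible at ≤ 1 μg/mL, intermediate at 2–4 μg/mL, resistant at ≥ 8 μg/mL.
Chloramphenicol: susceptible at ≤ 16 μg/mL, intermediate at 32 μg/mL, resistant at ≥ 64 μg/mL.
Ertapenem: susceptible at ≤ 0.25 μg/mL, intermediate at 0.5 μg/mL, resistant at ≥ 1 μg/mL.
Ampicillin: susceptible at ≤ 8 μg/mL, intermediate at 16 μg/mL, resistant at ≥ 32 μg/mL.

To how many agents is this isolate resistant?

4

Minocycline: 1 μg/mL is ≥ 1 μg/mL → resistant
Vancomycin: 64 μg/mL is ≥ 16 μg/mL ⇒ Resistant
Trimethoprim-sulfamethoxazole (256 μg/mL) ≥ 64 μg/mL ⇒ R
Daptomycin (256 μg/mL) ≥ 16 μg/mL → resistant
Rifampin 0.12 μg/mL: ≤ 4 μg/mL — susceptible
Ciprofloxacin (4 μg/mL) in 2–4 μg/mL → Intermediate
Resistant: 4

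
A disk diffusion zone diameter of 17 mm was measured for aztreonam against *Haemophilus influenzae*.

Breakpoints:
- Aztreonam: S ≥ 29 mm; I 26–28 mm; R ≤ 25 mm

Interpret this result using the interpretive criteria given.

Resistant

Aztreonam (17 mm) ≤ 25 mm — resistant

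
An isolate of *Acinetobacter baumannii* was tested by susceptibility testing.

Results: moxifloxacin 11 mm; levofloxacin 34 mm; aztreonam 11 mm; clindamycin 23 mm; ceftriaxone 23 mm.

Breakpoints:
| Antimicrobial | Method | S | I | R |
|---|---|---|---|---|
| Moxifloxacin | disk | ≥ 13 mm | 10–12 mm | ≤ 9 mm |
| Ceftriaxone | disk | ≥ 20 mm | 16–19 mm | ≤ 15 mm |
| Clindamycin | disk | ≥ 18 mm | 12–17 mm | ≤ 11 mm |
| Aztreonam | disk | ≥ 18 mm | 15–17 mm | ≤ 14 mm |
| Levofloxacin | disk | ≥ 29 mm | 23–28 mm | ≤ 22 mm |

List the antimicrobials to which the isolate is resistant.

Moxifloxacin 11 mm: in 10–12 mm → Intermediate
Levofloxacin: 34 mm is ≥ 29 mm — S
Aztreonam: 11 mm is ≤ 14 mm — R
Clindamycin 23 mm: ≥ 18 mm ⇒ susceptible
Ceftriaxone (23 mm) ≥ 20 mm → Susceptible

aztreonam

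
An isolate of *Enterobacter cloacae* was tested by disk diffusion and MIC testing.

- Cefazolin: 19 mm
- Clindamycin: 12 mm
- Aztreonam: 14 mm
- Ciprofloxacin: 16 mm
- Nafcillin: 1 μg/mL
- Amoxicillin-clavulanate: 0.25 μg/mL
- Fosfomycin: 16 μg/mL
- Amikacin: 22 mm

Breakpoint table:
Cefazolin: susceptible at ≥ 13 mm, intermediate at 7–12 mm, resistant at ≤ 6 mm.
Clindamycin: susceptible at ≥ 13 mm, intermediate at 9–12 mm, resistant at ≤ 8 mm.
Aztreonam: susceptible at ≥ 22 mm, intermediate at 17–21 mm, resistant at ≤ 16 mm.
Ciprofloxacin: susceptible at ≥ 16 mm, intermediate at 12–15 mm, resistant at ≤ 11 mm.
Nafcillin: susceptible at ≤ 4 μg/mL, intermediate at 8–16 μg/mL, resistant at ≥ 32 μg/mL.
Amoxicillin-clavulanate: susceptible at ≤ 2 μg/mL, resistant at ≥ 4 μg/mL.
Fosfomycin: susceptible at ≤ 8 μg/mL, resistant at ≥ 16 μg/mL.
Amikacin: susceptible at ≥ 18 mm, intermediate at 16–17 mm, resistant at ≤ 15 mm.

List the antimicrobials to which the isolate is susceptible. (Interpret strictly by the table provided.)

Cefazolin (19 mm) ≥ 13 mm ⇒ Susceptible
Clindamycin (12 mm) in 9–12 mm — intermediate
Aztreonam (14 mm) ≤ 16 mm — R
Ciprofloxacin 16 mm: ≥ 16 mm — S
Nafcillin (1 μg/mL) ≤ 4 μg/mL ⇒ S
Amoxicillin-clavulanate: 0.25 μg/mL is ≤ 2 μg/mL ⇒ susceptible
Fosfomycin 16 μg/mL: ≥ 16 μg/mL ⇒ Resistant
Amikacin 22 mm: ≥ 18 mm → S

cefazolin, ciprofloxacin, nafcillin, amoxicillin-clavulanate, amikacin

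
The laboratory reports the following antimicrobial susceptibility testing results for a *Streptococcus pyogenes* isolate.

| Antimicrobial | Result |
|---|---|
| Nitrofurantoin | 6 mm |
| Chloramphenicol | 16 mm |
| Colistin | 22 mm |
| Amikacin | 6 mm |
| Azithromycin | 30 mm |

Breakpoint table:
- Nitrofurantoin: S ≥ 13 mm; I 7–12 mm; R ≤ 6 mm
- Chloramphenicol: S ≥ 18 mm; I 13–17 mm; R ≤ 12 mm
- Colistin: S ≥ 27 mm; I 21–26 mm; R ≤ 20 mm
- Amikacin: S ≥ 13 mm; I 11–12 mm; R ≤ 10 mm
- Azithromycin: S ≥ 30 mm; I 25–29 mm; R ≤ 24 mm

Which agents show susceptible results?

Nitrofurantoin 6 mm: ≤ 6 mm → Resistant
Chloramphenicol: 16 mm is in 13–17 mm ⇒ intermediate
Colistin (22 mm) in 21–26 mm — I
Amikacin (6 mm) ≤ 10 mm — resistant
Azithromycin 30 mm: ≥ 30 mm → S

azithromycin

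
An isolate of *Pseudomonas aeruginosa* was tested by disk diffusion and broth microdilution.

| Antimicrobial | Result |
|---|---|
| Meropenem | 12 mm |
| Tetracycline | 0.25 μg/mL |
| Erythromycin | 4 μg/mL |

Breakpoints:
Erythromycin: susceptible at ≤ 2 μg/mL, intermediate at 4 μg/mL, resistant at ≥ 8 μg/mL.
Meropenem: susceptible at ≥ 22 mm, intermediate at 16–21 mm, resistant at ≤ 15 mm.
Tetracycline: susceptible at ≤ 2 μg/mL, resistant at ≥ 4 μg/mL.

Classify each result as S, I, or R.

Meropenem (12 mm) ≤ 15 mm → Resistant
Tetracycline (0.25 μg/mL) ≤ 2 μg/mL → susceptible
Erythromycin: 4 μg/mL is = 4 μg/mL → Intermediate

R, S, I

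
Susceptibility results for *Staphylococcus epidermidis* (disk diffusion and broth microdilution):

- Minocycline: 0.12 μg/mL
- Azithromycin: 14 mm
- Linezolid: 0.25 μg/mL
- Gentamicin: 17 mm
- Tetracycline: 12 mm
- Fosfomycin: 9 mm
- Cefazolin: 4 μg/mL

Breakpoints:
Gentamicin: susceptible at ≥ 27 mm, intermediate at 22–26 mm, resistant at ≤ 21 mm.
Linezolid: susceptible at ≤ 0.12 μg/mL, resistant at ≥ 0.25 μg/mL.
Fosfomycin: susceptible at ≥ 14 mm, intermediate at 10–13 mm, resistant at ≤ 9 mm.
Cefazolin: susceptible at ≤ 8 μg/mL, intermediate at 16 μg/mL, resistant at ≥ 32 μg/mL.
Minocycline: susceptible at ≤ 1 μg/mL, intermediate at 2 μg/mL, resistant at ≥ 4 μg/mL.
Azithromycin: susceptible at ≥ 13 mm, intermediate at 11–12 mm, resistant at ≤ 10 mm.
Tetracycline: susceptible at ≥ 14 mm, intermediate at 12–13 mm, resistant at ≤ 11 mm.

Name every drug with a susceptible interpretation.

minocycline, azithromycin, cefazolin

Minocycline: 0.12 μg/mL is ≤ 1 μg/mL ⇒ S
Azithromycin 14 mm: ≥ 13 mm — S
Linezolid: 0.25 μg/mL is ≥ 0.25 μg/mL — R
Gentamicin (17 mm) ≤ 21 mm → resistant
Tetracycline (12 mm) in 12–13 mm → I
Fosfomycin (9 mm) ≤ 9 mm — resistant
Cefazolin: 4 μg/mL is ≤ 8 μg/mL — susceptible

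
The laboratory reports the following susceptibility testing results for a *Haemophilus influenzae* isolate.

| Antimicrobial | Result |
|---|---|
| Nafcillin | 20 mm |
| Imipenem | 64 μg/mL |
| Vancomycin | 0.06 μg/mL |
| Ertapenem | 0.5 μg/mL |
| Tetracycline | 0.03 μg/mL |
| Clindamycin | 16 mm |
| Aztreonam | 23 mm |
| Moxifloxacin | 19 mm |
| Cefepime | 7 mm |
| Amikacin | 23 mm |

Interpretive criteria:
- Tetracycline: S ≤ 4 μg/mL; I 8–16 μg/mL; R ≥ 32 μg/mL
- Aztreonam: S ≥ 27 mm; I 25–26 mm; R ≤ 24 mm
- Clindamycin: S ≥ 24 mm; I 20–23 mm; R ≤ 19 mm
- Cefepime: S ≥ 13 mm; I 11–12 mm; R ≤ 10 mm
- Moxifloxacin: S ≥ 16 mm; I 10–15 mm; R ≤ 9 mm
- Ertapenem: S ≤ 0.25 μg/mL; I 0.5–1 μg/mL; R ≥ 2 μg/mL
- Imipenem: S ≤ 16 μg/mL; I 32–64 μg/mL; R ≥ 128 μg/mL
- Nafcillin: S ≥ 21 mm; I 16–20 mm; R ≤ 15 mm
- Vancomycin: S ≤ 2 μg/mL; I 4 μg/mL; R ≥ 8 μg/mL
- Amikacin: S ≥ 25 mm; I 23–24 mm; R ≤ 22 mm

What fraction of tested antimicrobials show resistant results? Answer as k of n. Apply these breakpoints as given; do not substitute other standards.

3 of 10

Nafcillin (20 mm) in 16–20 mm — I
Imipenem 64 μg/mL: in 32–64 μg/mL → intermediate
Vancomycin (0.06 μg/mL) ≤ 2 μg/mL → Susceptible
Ertapenem (0.5 μg/mL) in 0.5–1 μg/mL — intermediate
Tetracycline 0.03 μg/mL: ≤ 4 μg/mL — S
Clindamycin (16 mm) ≤ 19 mm — R
Aztreonam 23 mm: ≤ 24 mm → R
Moxifloxacin: 19 mm is ≥ 16 mm — susceptible
Cefepime: 7 mm is ≤ 10 mm ⇒ R
Amikacin 23 mm: in 23–24 mm — intermediate
Resistant: 3/10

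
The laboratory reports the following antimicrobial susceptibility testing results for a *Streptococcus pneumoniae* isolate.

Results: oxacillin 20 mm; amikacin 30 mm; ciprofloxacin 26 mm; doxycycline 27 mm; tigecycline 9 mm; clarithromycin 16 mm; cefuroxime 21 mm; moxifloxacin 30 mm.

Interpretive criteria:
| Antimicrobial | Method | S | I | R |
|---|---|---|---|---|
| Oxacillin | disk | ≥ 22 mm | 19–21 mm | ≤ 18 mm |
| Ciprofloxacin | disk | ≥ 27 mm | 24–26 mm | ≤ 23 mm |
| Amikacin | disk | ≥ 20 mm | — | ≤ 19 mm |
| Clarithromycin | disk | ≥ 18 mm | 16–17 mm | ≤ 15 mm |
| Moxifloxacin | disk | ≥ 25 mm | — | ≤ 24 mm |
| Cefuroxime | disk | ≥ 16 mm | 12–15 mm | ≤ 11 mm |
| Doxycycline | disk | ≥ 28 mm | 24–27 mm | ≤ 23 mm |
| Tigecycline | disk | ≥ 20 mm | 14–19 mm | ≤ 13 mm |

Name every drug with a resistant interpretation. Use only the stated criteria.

tigecycline

Oxacillin (20 mm) in 19–21 mm → Intermediate
Amikacin: 30 mm is ≥ 20 mm ⇒ S
Ciprofloxacin (26 mm) in 24–26 mm → I
Doxycycline 27 mm: in 24–27 mm — intermediate
Tigecycline (9 mm) ≤ 13 mm ⇒ Resistant
Clarithromycin (16 mm) in 16–17 mm ⇒ Intermediate
Cefuroxime: 21 mm is ≥ 16 mm — S
Moxifloxacin: 30 mm is ≥ 25 mm — susceptible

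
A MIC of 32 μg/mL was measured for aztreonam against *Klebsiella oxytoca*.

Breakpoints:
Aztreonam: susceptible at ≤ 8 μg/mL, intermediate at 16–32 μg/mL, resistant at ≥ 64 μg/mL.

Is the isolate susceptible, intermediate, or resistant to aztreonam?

I

Aztreonam (32 μg/mL) in 16–32 μg/mL ⇒ I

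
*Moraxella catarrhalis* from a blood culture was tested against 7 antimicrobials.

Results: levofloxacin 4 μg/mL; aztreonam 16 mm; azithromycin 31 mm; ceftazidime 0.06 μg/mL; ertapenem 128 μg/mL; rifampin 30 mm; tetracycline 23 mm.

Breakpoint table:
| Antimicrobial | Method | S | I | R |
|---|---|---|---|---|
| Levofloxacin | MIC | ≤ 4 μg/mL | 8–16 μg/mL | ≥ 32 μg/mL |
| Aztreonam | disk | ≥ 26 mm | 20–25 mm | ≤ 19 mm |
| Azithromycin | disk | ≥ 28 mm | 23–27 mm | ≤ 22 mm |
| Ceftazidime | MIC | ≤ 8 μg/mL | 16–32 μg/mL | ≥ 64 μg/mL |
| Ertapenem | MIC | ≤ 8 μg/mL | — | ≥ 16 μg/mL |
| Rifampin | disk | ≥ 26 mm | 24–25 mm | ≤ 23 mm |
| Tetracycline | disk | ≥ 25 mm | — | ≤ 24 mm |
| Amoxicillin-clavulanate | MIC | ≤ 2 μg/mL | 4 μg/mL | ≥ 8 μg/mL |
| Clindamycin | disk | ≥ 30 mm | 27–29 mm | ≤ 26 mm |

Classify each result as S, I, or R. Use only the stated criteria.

S, R, S, S, R, S, R

Levofloxacin 4 μg/mL: ≤ 4 μg/mL — susceptible
Aztreonam (16 mm) ≤ 19 mm → R
Azithromycin: 31 mm is ≥ 28 mm ⇒ S
Ceftazidime (0.06 μg/mL) ≤ 8 μg/mL → S
Ertapenem (128 μg/mL) ≥ 16 μg/mL ⇒ Resistant
Rifampin (30 mm) ≥ 26 mm — S
Tetracycline 23 mm: ≤ 24 mm ⇒ R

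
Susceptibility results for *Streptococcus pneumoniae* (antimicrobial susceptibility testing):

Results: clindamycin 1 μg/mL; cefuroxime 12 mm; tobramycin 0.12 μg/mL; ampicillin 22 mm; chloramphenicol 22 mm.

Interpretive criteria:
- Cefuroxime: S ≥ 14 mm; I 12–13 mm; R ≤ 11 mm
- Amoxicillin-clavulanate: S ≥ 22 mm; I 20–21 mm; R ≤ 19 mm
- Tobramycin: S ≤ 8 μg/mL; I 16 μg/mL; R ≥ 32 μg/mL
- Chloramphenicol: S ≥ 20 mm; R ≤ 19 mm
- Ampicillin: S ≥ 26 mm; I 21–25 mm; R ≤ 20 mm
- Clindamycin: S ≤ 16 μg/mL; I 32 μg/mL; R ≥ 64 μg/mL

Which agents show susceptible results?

clindamycin, tobramycin, chloramphenicol

Clindamycin 1 μg/mL: ≤ 16 μg/mL — S
Cefuroxime (12 mm) in 12–13 mm ⇒ I
Tobramycin: 0.12 μg/mL is ≤ 8 μg/mL ⇒ susceptible
Ampicillin: 22 mm is in 21–25 mm ⇒ Intermediate
Chloramphenicol (22 mm) ≥ 20 mm ⇒ susceptible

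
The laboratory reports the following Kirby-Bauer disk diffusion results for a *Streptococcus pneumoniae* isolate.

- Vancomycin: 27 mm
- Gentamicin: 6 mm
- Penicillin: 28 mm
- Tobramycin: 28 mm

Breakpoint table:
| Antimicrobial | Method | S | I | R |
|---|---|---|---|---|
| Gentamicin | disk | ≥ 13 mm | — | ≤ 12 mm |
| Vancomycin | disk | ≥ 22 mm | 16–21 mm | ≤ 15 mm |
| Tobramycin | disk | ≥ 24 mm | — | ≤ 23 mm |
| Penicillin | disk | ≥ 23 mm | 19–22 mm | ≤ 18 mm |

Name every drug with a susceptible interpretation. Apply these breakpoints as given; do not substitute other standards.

vancomycin, penicillin, tobramycin

Vancomycin (27 mm) ≥ 22 mm — Susceptible
Gentamicin (6 mm) ≤ 12 mm ⇒ Resistant
Penicillin (28 mm) ≥ 23 mm ⇒ susceptible
Tobramycin 28 mm: ≥ 24 mm ⇒ Susceptible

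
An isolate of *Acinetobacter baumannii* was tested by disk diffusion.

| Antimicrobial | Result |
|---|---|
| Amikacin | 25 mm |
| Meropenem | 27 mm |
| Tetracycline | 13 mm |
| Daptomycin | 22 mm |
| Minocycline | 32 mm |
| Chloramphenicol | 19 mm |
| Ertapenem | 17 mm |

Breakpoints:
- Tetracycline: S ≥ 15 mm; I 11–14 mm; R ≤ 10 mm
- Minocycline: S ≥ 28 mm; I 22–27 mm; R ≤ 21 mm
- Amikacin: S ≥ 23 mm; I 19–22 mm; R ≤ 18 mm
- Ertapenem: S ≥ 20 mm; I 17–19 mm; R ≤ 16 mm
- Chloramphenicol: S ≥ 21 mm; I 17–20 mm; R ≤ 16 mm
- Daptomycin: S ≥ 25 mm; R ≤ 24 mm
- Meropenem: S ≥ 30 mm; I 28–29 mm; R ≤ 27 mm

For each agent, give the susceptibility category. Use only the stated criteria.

S, R, I, R, S, I, I

Amikacin 25 mm: ≥ 23 mm → susceptible
Meropenem 27 mm: ≤ 27 mm ⇒ Resistant
Tetracycline: 13 mm is in 11–14 mm ⇒ intermediate
Daptomycin: 22 mm is ≤ 24 mm — resistant
Minocycline (32 mm) ≥ 28 mm → Susceptible
Chloramphenicol: 19 mm is in 17–20 mm — intermediate
Ertapenem 17 mm: in 17–19 mm — I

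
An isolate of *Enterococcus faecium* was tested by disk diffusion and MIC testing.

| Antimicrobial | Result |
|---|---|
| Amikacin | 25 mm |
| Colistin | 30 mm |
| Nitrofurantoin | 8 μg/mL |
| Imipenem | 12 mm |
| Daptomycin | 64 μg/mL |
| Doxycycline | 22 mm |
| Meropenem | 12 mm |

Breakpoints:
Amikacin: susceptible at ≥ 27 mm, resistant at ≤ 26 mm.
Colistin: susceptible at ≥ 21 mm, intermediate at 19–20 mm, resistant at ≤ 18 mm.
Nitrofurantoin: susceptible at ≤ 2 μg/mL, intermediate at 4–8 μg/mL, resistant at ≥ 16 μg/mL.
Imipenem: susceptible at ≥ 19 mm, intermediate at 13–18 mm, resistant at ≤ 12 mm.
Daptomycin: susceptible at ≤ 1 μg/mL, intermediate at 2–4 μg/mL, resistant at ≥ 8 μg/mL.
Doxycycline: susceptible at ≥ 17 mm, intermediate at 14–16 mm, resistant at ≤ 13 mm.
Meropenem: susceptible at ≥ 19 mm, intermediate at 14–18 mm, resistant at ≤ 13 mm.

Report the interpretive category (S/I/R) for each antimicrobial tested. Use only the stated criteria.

R, S, I, R, R, S, R

Amikacin 25 mm: ≤ 26 mm ⇒ R
Colistin: 30 mm is ≥ 21 mm ⇒ S
Nitrofurantoin (8 μg/mL) in 4–8 μg/mL — intermediate
Imipenem: 12 mm is ≤ 12 mm ⇒ R
Daptomycin (64 μg/mL) ≥ 8 μg/mL ⇒ R
Doxycycline: 22 mm is ≥ 17 mm — susceptible
Meropenem (12 mm) ≤ 13 mm ⇒ Resistant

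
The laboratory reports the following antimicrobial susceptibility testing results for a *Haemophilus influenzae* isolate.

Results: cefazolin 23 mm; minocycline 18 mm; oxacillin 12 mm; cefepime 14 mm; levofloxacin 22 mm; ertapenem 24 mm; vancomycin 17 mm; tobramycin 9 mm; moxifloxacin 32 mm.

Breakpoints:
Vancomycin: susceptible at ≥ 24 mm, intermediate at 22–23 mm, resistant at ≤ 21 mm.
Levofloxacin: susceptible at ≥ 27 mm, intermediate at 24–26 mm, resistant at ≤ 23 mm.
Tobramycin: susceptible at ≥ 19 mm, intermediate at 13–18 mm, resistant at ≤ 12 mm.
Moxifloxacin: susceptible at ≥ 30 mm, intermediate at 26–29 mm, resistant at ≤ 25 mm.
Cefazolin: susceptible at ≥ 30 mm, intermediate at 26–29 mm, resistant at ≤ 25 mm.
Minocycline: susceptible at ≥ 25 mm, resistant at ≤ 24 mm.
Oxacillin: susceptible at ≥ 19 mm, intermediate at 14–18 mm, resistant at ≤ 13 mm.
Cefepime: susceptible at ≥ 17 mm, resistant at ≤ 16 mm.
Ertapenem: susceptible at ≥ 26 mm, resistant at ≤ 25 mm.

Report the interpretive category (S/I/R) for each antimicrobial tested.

R, R, R, R, R, R, R, R, S

Cefazolin: 23 mm is ≤ 25 mm — resistant
Minocycline 18 mm: ≤ 24 mm ⇒ Resistant
Oxacillin 12 mm: ≤ 13 mm ⇒ R
Cefepime (14 mm) ≤ 16 mm → R
Levofloxacin: 22 mm is ≤ 23 mm — R
Ertapenem 24 mm: ≤ 25 mm ⇒ resistant
Vancomycin: 17 mm is ≤ 21 mm — Resistant
Tobramycin (9 mm) ≤ 12 mm — Resistant
Moxifloxacin (32 mm) ≥ 30 mm → susceptible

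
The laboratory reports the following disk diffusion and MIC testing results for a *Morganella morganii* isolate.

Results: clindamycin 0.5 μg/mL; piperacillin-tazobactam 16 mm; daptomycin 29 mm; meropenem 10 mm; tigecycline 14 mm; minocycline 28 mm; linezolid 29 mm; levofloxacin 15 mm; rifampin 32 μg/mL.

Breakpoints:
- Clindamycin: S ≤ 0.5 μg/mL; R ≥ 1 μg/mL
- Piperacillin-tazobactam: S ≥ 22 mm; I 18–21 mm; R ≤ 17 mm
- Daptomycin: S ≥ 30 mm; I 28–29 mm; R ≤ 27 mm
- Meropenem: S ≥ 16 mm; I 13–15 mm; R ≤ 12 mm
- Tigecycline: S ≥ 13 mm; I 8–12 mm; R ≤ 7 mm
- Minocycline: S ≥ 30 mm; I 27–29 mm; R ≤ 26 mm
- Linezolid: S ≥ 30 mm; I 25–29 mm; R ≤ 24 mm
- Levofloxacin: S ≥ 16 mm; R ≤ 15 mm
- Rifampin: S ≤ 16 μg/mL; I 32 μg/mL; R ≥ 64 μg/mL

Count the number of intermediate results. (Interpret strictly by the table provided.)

4

Clindamycin (0.5 μg/mL) ≤ 0.5 μg/mL ⇒ Susceptible
Piperacillin-tazobactam: 16 mm is ≤ 17 mm → Resistant
Daptomycin 29 mm: in 28–29 mm ⇒ intermediate
Meropenem: 10 mm is ≤ 12 mm → Resistant
Tigecycline: 14 mm is ≥ 13 mm → S
Minocycline 28 mm: in 27–29 mm → intermediate
Linezolid: 29 mm is in 25–29 mm — Intermediate
Levofloxacin (15 mm) ≤ 15 mm — resistant
Rifampin: 32 μg/mL is = 32 μg/mL ⇒ I
Intermediate: 4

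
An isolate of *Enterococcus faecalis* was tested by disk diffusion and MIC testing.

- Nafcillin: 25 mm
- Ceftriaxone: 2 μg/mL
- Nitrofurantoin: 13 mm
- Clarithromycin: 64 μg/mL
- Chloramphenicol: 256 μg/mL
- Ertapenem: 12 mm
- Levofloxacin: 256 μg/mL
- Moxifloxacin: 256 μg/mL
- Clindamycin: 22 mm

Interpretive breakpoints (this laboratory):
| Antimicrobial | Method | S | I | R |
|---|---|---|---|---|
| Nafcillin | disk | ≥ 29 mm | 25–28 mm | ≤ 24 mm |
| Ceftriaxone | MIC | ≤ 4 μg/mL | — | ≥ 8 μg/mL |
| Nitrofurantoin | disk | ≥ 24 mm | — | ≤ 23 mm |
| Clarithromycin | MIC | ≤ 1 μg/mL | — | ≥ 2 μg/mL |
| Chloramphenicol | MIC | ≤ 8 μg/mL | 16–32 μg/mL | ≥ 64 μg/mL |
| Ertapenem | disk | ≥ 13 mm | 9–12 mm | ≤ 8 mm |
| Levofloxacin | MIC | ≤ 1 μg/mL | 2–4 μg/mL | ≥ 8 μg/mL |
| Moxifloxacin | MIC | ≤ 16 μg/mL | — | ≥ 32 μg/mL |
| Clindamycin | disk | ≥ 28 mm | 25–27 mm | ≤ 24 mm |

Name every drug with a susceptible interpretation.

ceftriaxone

Nafcillin (25 mm) in 25–28 mm → Intermediate
Ceftriaxone: 2 μg/mL is ≤ 4 μg/mL ⇒ Susceptible
Nitrofurantoin: 13 mm is ≤ 23 mm — resistant
Clarithromycin: 64 μg/mL is ≥ 2 μg/mL → resistant
Chloramphenicol 256 μg/mL: ≥ 64 μg/mL — Resistant
Ertapenem 12 mm: in 9–12 mm ⇒ intermediate
Levofloxacin (256 μg/mL) ≥ 8 μg/mL — R
Moxifloxacin 256 μg/mL: ≥ 32 μg/mL ⇒ Resistant
Clindamycin 22 mm: ≤ 24 mm → resistant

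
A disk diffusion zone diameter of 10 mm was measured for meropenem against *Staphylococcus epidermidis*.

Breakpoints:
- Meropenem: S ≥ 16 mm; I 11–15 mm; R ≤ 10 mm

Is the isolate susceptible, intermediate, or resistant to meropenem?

R

Meropenem 10 mm: ≤ 10 mm ⇒ Resistant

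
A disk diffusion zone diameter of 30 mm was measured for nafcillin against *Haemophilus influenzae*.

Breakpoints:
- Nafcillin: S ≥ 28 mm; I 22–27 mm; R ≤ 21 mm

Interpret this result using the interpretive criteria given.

Nafcillin 30 mm: ≥ 28 mm ⇒ susceptible

Susceptible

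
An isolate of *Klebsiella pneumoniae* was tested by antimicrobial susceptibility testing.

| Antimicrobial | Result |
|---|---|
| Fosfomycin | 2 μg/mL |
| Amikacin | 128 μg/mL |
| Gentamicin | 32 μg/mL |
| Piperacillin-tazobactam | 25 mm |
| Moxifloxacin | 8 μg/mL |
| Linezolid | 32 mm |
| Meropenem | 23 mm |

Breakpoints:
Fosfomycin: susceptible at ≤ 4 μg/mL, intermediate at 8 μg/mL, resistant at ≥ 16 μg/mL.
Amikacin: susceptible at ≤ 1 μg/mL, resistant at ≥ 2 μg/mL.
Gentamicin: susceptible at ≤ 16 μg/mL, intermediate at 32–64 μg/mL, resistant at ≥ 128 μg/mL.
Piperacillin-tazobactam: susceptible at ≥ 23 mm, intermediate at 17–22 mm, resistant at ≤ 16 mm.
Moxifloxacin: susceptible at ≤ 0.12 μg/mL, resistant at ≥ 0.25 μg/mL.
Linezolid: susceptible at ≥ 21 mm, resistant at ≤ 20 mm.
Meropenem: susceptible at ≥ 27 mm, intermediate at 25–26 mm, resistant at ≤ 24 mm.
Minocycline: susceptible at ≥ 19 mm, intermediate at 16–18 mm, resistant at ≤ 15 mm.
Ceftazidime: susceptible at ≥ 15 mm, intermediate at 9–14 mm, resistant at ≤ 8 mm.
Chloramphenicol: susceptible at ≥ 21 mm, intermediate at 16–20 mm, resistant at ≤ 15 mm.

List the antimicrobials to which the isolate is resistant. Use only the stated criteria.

Fosfomycin (2 μg/mL) ≤ 4 μg/mL ⇒ susceptible
Amikacin 128 μg/mL: ≥ 2 μg/mL ⇒ resistant
Gentamicin: 32 μg/mL is in 32–64 μg/mL ⇒ intermediate
Piperacillin-tazobactam 25 mm: ≥ 23 mm → S
Moxifloxacin (8 μg/mL) ≥ 0.25 μg/mL — resistant
Linezolid 32 mm: ≥ 21 mm → susceptible
Meropenem: 23 mm is ≤ 24 mm ⇒ resistant

amikacin, moxifloxacin, meropenem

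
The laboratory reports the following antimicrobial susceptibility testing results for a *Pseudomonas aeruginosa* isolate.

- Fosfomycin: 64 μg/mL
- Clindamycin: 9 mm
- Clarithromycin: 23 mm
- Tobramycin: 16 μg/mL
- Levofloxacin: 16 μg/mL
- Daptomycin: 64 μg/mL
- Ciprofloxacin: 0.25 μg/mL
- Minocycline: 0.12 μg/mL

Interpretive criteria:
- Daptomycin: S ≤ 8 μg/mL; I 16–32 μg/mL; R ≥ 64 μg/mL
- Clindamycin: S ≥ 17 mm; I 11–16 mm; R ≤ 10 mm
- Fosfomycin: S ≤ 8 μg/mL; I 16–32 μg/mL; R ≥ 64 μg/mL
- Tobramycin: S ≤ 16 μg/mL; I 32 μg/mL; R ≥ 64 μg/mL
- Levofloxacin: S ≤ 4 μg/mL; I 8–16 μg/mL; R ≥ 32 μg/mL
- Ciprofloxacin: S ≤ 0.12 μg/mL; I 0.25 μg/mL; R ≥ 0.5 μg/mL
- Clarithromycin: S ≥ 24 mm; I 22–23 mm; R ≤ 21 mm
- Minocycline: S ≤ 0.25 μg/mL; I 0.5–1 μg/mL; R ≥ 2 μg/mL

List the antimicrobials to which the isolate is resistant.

Fosfomycin 64 μg/mL: ≥ 64 μg/mL ⇒ Resistant
Clindamycin (9 mm) ≤ 10 mm ⇒ resistant
Clarithromycin (23 mm) in 22–23 mm ⇒ Intermediate
Tobramycin (16 μg/mL) ≤ 16 μg/mL — susceptible
Levofloxacin: 16 μg/mL is in 8–16 μg/mL ⇒ I
Daptomycin 64 μg/mL: ≥ 64 μg/mL — Resistant
Ciprofloxacin: 0.25 μg/mL is = 0.25 μg/mL → I
Minocycline: 0.12 μg/mL is ≤ 0.25 μg/mL ⇒ S

fosfomycin, clindamycin, daptomycin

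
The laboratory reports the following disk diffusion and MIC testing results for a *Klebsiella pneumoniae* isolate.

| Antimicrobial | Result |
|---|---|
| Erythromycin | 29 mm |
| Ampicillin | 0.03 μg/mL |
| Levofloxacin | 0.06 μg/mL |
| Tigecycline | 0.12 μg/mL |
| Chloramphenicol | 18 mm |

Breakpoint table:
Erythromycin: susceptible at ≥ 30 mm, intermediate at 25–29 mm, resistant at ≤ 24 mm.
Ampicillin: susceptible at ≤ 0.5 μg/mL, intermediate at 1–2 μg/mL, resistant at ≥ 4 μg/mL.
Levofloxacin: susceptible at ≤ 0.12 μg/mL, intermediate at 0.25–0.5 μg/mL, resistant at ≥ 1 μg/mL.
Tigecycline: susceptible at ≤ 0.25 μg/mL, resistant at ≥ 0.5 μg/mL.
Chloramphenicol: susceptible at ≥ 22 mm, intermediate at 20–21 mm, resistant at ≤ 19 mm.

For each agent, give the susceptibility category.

I, S, S, S, R

Erythromycin 29 mm: in 25–29 mm ⇒ Intermediate
Ampicillin 0.03 μg/mL: ≤ 0.5 μg/mL — S
Levofloxacin: 0.06 μg/mL is ≤ 0.12 μg/mL ⇒ susceptible
Tigecycline: 0.12 μg/mL is ≤ 0.25 μg/mL → susceptible
Chloramphenicol (18 mm) ≤ 19 mm ⇒ R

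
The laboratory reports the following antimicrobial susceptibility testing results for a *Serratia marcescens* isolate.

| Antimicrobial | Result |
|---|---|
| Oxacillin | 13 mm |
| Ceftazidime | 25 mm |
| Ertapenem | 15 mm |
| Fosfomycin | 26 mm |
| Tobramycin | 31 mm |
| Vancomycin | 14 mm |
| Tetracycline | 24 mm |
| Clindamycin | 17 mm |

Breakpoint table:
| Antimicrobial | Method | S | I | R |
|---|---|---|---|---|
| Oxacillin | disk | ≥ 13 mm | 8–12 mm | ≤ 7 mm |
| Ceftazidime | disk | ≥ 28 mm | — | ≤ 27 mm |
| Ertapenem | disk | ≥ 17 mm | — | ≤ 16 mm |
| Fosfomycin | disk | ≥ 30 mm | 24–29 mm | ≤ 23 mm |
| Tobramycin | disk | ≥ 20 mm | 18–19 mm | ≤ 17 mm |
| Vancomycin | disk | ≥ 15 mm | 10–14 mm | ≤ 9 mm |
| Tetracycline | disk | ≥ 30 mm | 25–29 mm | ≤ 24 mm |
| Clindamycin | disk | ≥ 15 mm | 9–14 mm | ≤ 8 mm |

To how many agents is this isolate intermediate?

2

Oxacillin 13 mm: ≥ 13 mm ⇒ S
Ceftazidime: 25 mm is ≤ 27 mm — R
Ertapenem 15 mm: ≤ 16 mm — resistant
Fosfomycin: 26 mm is in 24–29 mm — I
Tobramycin: 31 mm is ≥ 20 mm — S
Vancomycin (14 mm) in 10–14 mm — I
Tetracycline 24 mm: ≤ 24 mm → Resistant
Clindamycin (17 mm) ≥ 15 mm — susceptible
Intermediate: 2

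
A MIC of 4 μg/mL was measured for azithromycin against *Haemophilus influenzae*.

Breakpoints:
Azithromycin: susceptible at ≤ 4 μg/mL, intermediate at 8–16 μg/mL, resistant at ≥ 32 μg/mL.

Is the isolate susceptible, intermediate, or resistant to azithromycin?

Susceptible

Azithromycin (4 μg/mL) ≤ 4 μg/mL ⇒ S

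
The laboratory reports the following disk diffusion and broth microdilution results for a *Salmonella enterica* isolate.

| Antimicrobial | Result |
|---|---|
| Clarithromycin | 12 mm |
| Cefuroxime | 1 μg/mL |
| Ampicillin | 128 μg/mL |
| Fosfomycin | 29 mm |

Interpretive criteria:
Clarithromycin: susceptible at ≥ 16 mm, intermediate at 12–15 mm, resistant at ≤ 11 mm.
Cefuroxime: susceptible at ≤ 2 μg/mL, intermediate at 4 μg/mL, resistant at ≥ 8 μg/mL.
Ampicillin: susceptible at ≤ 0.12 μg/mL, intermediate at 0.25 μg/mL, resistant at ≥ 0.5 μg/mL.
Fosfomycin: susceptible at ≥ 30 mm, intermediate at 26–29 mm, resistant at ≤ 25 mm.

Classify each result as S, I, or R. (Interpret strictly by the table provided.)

Clarithromycin 12 mm: in 12–15 mm → intermediate
Cefuroxime: 1 μg/mL is ≤ 2 μg/mL → S
Ampicillin 128 μg/mL: ≥ 0.5 μg/mL — R
Fosfomycin 29 mm: in 26–29 mm ⇒ Intermediate

I, S, R, I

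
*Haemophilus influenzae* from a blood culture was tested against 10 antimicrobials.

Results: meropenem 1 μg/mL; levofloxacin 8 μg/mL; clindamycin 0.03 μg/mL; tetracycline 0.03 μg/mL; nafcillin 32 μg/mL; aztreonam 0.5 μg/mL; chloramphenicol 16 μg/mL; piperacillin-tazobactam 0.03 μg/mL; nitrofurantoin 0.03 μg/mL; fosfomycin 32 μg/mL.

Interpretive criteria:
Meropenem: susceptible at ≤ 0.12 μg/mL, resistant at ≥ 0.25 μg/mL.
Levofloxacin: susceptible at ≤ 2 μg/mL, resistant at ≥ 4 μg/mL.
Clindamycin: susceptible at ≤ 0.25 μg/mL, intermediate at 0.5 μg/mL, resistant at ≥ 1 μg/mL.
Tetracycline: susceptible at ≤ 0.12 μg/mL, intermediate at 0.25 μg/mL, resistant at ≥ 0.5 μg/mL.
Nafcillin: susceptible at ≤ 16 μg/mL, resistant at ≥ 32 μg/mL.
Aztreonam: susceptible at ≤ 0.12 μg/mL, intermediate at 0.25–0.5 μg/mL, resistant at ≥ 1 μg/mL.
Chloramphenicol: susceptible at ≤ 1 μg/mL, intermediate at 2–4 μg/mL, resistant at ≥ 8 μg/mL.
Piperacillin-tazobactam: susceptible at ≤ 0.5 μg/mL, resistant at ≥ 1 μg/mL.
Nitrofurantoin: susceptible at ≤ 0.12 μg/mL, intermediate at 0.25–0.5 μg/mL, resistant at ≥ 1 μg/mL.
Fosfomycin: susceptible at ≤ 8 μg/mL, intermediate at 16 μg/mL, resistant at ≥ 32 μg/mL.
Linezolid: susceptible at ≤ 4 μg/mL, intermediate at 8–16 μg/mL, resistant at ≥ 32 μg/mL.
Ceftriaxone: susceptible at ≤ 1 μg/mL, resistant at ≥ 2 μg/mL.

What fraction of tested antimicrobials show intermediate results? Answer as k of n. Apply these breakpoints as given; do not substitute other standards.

Meropenem (1 μg/mL) ≥ 0.25 μg/mL — resistant
Levofloxacin: 8 μg/mL is ≥ 4 μg/mL ⇒ resistant
Clindamycin (0.03 μg/mL) ≤ 0.25 μg/mL ⇒ S
Tetracycline 0.03 μg/mL: ≤ 0.12 μg/mL — S
Nafcillin 32 μg/mL: ≥ 32 μg/mL — resistant
Aztreonam 0.5 μg/mL: in 0.25–0.5 μg/mL ⇒ Intermediate
Chloramphenicol (16 μg/mL) ≥ 8 μg/mL — Resistant
Piperacillin-tazobactam: 0.03 μg/mL is ≤ 0.5 μg/mL ⇒ Susceptible
Nitrofurantoin 0.03 μg/mL: ≤ 0.12 μg/mL ⇒ Susceptible
Fosfomycin 32 μg/mL: ≥ 32 μg/mL — resistant
Intermediate: 1/10

1 of 10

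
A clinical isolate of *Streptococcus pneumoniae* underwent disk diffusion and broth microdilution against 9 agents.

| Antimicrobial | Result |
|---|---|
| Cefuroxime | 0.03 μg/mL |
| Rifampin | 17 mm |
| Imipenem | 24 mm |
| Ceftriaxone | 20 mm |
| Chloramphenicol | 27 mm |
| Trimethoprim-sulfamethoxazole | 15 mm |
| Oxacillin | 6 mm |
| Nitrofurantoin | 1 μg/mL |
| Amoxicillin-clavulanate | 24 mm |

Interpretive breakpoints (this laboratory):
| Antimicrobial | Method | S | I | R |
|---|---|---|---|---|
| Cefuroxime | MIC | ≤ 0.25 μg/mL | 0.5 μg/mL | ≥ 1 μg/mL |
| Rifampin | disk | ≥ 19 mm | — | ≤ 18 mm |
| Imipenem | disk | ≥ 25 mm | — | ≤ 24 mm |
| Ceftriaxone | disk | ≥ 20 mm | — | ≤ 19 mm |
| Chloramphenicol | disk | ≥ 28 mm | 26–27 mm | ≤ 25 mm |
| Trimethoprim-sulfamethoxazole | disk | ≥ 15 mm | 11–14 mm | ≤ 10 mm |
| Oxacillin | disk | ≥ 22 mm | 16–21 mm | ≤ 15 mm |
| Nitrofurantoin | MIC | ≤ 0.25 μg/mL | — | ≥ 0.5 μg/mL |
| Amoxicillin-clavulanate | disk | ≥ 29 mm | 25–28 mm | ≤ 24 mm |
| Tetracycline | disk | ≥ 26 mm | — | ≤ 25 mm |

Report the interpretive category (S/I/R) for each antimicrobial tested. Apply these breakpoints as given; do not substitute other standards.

Cefuroxime (0.03 μg/mL) ≤ 0.25 μg/mL — susceptible
Rifampin (17 mm) ≤ 18 mm → resistant
Imipenem: 24 mm is ≤ 24 mm → Resistant
Ceftriaxone (20 mm) ≥ 20 mm → susceptible
Chloramphenicol 27 mm: in 26–27 mm ⇒ intermediate
Trimethoprim-sulfamethoxazole 15 mm: ≥ 15 mm ⇒ susceptible
Oxacillin: 6 mm is ≤ 15 mm ⇒ Resistant
Nitrofurantoin: 1 μg/mL is ≥ 0.5 μg/mL — resistant
Amoxicillin-clavulanate 24 mm: ≤ 24 mm — resistant

S, R, R, S, I, S, R, R, R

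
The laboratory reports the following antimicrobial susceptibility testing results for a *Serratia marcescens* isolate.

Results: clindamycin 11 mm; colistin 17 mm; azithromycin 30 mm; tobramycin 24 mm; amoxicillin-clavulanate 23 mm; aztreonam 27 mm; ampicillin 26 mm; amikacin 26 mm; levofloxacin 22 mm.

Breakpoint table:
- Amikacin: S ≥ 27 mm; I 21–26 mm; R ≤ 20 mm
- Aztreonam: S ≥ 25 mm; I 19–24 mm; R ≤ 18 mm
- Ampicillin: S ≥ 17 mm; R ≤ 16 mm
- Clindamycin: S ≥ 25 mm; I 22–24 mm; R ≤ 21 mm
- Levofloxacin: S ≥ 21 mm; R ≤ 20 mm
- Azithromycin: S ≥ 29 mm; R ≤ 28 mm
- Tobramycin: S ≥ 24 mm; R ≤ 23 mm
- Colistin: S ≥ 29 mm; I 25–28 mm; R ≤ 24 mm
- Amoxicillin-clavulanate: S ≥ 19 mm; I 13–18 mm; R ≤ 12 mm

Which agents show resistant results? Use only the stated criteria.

Clindamycin 11 mm: ≤ 21 mm → resistant
Colistin: 17 mm is ≤ 24 mm ⇒ R
Azithromycin 30 mm: ≥ 29 mm → Susceptible
Tobramycin: 24 mm is ≥ 24 mm ⇒ Susceptible
Amoxicillin-clavulanate 23 mm: ≥ 19 mm — S
Aztreonam: 27 mm is ≥ 25 mm ⇒ Susceptible
Ampicillin 26 mm: ≥ 17 mm ⇒ S
Amikacin 26 mm: in 21–26 mm ⇒ Intermediate
Levofloxacin: 22 mm is ≥ 21 mm — susceptible

clindamycin, colistin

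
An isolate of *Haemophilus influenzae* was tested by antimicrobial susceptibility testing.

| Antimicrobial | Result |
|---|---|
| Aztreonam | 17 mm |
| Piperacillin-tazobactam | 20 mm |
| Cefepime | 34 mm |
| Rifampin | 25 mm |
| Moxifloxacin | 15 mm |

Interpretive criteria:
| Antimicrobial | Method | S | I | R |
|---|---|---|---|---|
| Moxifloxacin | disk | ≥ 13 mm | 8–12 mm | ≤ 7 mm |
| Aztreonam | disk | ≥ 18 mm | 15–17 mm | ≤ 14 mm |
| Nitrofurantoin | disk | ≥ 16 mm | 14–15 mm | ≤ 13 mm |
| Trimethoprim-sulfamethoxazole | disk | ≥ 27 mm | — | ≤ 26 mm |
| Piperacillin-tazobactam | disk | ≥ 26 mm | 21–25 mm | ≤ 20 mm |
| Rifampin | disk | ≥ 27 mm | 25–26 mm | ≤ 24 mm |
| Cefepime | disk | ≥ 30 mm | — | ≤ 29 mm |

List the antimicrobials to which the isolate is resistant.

piperacillin-tazobactam

Aztreonam: 17 mm is in 15–17 mm — I
Piperacillin-tazobactam: 20 mm is ≤ 20 mm — resistant
Cefepime: 34 mm is ≥ 30 mm — S
Rifampin: 25 mm is in 25–26 mm — I
Moxifloxacin (15 mm) ≥ 13 mm ⇒ Susceptible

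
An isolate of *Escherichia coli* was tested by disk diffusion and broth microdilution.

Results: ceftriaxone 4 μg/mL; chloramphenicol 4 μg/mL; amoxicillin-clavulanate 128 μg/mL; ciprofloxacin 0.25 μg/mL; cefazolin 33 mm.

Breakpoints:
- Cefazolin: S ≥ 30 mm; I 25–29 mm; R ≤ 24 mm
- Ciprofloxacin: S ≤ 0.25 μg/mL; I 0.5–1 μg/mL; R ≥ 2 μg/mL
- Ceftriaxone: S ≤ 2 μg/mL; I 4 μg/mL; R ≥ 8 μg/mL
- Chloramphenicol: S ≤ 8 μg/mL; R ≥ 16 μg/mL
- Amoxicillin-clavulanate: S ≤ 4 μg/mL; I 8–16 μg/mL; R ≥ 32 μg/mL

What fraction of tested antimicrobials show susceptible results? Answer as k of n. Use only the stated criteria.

3 of 5

Ceftriaxone 4 μg/mL: = 4 μg/mL → intermediate
Chloramphenicol 4 μg/mL: ≤ 8 μg/mL — Susceptible
Amoxicillin-clavulanate: 128 μg/mL is ≥ 32 μg/mL ⇒ Resistant
Ciprofloxacin 0.25 μg/mL: ≤ 0.25 μg/mL → susceptible
Cefazolin 33 mm: ≥ 30 mm → Susceptible
Susceptible: 3/5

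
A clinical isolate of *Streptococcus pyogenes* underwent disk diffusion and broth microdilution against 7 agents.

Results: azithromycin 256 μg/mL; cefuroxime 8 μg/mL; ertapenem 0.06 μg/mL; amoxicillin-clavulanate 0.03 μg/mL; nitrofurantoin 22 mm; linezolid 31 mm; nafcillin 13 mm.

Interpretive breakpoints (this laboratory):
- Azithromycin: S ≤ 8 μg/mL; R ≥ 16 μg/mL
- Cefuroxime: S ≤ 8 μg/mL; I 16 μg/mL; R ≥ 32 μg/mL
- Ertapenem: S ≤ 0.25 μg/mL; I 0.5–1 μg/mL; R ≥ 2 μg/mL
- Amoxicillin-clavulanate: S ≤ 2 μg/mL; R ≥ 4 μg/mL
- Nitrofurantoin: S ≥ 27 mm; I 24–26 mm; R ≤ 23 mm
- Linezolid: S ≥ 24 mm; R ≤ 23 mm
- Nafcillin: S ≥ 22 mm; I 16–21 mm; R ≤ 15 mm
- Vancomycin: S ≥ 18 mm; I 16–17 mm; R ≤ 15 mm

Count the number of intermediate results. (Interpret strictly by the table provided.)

0

Azithromycin: 256 μg/mL is ≥ 16 μg/mL → resistant
Cefuroxime 8 μg/mL: ≤ 8 μg/mL ⇒ susceptible
Ertapenem 0.06 μg/mL: ≤ 0.25 μg/mL → S
Amoxicillin-clavulanate: 0.03 μg/mL is ≤ 2 μg/mL ⇒ susceptible
Nitrofurantoin 22 mm: ≤ 23 mm ⇒ Resistant
Linezolid: 31 mm is ≥ 24 mm — Susceptible
Nafcillin (13 mm) ≤ 15 mm — resistant
Intermediate: 0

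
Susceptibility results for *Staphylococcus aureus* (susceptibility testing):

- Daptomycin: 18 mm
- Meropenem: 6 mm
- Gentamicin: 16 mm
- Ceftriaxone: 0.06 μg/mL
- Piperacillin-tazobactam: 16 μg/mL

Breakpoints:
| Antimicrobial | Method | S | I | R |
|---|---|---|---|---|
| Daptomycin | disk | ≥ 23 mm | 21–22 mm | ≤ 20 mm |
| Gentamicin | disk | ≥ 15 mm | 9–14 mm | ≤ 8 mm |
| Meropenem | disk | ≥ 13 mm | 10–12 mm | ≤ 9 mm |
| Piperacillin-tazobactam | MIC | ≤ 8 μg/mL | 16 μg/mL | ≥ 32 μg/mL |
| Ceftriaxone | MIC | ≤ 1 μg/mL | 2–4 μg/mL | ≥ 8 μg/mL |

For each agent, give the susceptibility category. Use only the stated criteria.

R, R, S, S, I

Daptomycin: 18 mm is ≤ 20 mm — resistant
Meropenem 6 mm: ≤ 9 mm → Resistant
Gentamicin: 16 mm is ≥ 15 mm ⇒ Susceptible
Ceftriaxone 0.06 μg/mL: ≤ 1 μg/mL — Susceptible
Piperacillin-tazobactam 16 μg/mL: = 16 μg/mL → Intermediate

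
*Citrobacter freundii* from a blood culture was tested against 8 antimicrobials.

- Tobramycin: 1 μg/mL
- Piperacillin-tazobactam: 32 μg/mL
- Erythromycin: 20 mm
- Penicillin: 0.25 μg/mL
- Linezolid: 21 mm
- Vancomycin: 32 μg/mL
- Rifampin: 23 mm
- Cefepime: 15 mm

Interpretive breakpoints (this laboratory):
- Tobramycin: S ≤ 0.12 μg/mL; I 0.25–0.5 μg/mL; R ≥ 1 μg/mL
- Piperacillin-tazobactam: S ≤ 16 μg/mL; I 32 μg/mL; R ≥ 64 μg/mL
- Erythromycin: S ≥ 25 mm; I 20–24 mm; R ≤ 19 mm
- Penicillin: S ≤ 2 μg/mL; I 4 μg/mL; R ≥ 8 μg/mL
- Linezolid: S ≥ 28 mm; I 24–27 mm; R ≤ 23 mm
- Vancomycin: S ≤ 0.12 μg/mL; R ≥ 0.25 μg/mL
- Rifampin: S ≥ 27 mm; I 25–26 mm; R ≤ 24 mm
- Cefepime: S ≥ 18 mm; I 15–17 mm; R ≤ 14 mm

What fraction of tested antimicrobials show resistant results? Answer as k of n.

Tobramycin: 1 μg/mL is ≥ 1 μg/mL ⇒ R
Piperacillin-tazobactam: 32 μg/mL is = 32 μg/mL ⇒ intermediate
Erythromycin (20 mm) in 20–24 mm — Intermediate
Penicillin (0.25 μg/mL) ≤ 2 μg/mL — Susceptible
Linezolid: 21 mm is ≤ 23 mm ⇒ R
Vancomycin (32 μg/mL) ≥ 0.25 μg/mL → R
Rifampin 23 mm: ≤ 24 mm → resistant
Cefepime 15 mm: in 15–17 mm → I
Resistant: 4/8

4 of 8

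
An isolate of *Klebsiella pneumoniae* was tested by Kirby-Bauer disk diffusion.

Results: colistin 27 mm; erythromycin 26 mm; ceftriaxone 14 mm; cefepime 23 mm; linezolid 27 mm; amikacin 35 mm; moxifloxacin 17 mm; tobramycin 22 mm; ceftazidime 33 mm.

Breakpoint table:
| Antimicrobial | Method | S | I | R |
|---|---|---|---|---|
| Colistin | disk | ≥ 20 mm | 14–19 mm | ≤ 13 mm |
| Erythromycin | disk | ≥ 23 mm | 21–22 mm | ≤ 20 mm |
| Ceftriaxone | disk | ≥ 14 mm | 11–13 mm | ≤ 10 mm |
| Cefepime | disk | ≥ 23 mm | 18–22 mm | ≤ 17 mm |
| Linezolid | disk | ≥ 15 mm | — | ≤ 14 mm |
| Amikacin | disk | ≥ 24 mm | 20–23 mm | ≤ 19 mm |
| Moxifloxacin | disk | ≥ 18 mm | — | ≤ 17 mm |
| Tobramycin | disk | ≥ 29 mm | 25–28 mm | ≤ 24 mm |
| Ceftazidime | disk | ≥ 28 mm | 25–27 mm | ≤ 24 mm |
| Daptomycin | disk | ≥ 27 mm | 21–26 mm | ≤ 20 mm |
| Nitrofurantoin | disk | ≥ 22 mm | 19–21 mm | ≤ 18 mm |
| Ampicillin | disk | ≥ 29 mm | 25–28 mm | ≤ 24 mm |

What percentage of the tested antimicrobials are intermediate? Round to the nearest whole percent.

Colistin (27 mm) ≥ 20 mm → S
Erythromycin: 26 mm is ≥ 23 mm → susceptible
Ceftriaxone (14 mm) ≥ 14 mm — Susceptible
Cefepime: 23 mm is ≥ 23 mm ⇒ Susceptible
Linezolid (27 mm) ≥ 15 mm ⇒ susceptible
Amikacin (35 mm) ≥ 24 mm — S
Moxifloxacin 17 mm: ≤ 17 mm → R
Tobramycin (22 mm) ≤ 24 mm ⇒ R
Ceftazidime 33 mm: ≥ 28 mm — Susceptible
Intermediate: 0/9

0%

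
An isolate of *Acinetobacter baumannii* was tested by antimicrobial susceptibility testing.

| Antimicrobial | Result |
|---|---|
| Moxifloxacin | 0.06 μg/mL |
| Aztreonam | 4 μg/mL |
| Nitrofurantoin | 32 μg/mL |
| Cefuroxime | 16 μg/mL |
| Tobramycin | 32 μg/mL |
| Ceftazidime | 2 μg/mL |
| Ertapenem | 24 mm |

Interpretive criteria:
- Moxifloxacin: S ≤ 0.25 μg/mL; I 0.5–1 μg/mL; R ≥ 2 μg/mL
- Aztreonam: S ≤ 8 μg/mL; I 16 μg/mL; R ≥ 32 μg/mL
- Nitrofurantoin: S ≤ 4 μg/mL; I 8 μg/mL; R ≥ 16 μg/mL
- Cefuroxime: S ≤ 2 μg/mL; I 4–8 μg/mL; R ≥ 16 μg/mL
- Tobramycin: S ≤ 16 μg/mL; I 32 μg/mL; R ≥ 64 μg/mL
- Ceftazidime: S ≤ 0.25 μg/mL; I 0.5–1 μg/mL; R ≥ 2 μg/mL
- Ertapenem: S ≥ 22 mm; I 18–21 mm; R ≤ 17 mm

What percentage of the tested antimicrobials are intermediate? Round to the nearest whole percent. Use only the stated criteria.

Moxifloxacin (0.06 μg/mL) ≤ 0.25 μg/mL — susceptible
Aztreonam: 4 μg/mL is ≤ 8 μg/mL ⇒ Susceptible
Nitrofurantoin (32 μg/mL) ≥ 16 μg/mL ⇒ R
Cefuroxime (16 μg/mL) ≥ 16 μg/mL ⇒ Resistant
Tobramycin 32 μg/mL: = 32 μg/mL → intermediate
Ceftazidime (2 μg/mL) ≥ 2 μg/mL ⇒ resistant
Ertapenem 24 mm: ≥ 22 mm → susceptible
Intermediate: 1/7

14%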